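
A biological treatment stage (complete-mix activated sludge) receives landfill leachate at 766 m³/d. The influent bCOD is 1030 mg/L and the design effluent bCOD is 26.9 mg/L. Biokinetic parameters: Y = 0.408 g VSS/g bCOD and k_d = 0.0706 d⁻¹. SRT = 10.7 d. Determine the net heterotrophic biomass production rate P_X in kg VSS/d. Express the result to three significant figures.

Observed yield with endogenous decay: Y_obs = Y / (1 + k_d·θ_c) = 0.408 / (1 + 0.0706 × 10.7) = 0.408 / 1.755 = 0.2324 g VSS/g bCOD.
Q·(S₀ − S) = 766 × (1030 − 26.9) × 10⁻³ = 768.4 kg/d removed.
So the net sludge growth is P_X = 0.2324 × 768.4 = 178.6 kg VSS/d.

P_X ≈ 179 kg VSS/d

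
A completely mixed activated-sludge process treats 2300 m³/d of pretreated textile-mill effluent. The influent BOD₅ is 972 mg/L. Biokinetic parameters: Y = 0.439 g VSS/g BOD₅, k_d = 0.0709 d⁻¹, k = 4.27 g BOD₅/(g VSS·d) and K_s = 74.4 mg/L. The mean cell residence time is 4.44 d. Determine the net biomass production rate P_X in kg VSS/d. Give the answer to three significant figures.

P_X ≈ 736 kg VSS/d

From the Monod/SRT balance for a CMAS, S = K_s·(1+k_d θ_c)/[θ_c·(Y k − k_d) − 1] = 74.4 × (1 + 0.0709 × 4.44) / [4.44 × (0.439 × 4.27 − 0.0709) − 1] = 97.82 / 7.008 = 13.96 mg/L.
Correct the yield for decay: Y_obs = Y/(1 + k_d θ_c) = 0.439 / (1 + 0.0709 × 4.44) = 0.439 / 1.315 = 0.3339.
Q·(S₀ − S) = 2300 × (972 − 14.0) × 10⁻³ = 2203 kg/d removed.
Biomass produced: P_X = Y_obs·Q·ΔS = 0.3339 × 2203 ≈ 735.7 kg VSS/d.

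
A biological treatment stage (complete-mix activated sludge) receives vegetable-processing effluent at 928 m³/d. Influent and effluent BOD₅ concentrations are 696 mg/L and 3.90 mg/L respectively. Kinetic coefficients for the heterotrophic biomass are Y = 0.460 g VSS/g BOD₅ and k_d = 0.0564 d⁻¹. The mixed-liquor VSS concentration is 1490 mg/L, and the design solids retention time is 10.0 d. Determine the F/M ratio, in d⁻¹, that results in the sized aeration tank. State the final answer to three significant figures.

Rearranging the biomass balance for a CMAS with decay, V = Y·Q·ΔS·θ_c / [X·(1+k_d θ_c)] = 0.460 × 928 × (696 − 3.90) × 10.0 / [1490 × (1 + 0.0564 × 10.0)] = 2.95×10^6 / 2330 = 1268 m³.
F/M = applied load / biomass = Q·S₀/(V·X) = 928 × 696 / (1268 × 1490) = 0.3419 d⁻¹.

F/M ≈ 0.342 d⁻¹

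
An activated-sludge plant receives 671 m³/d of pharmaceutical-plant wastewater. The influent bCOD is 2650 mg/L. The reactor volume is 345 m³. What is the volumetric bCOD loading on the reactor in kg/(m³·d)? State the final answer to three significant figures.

L_v ≈ 5.15 kg bCOD/(m³·d)

Applied bCOD load per unit volume = Q·S₀/V = (671 × 2650/1000)/345.0 = 5.154 kg bCOD·m⁻³·d⁻¹.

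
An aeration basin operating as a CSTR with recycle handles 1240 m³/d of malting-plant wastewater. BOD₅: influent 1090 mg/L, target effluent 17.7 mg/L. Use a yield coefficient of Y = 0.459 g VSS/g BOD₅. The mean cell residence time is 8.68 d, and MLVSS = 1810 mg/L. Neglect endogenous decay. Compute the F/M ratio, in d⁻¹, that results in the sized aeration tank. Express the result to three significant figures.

F/M ≈ 0.255 d⁻¹

V·X = Y·Q·ΔS·θ_c gives V = 0.459 × 1240 × (1090 − 17.7) × 8.68 / 1810 = 2927 m³.
F/M = Q·S₀ / (V·X) = 1240 × 1090 / (2927 × 1810) = 0.2551 g BOD₅·(g VSS·d)⁻¹.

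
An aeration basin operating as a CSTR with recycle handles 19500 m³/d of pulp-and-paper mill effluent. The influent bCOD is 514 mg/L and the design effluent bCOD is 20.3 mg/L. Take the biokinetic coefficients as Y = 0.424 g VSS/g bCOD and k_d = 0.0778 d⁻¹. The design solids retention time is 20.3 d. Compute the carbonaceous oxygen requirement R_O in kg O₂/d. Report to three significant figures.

R_O ≈ 7380 kg O₂/d

The observed yield is Y_obs = Y/(1 + k_d·θ_c) = 0.424 / (1 + 0.0778 × 20.3) = 0.424 / 2.579 = 0.1644 g VSS per g bCOD removed.
Mass of bCOD removed per day: Q(S₀ − S) = 19500 × 493.7 g/m³ = 9627 kg/d.
Net sludge production P_X = 0.1644 × 9627 = 1583 kg VSS/d.
R_O = Q·ΔS − 1.42 P_X = 9627 − 2247 = 7380 kg O₂/d.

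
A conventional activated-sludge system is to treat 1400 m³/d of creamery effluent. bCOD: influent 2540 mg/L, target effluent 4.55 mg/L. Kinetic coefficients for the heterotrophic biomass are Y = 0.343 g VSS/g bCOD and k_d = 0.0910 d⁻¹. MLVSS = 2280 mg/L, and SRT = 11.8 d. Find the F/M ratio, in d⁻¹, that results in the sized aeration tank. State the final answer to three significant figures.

From the SRT design equation V = Y Q (S₀−S) θ_c / [X (1 + k_d θ_c)] = 0.343 × 1400 × (2540 − 4.55) × 11.8 / [2280 × (1 + 0.0910 × 11.8)] = 1.44×10^7 / 4728 = 3038 m³.
F/M = Q·S₀ / (V·X) = 1400 × 2540 / (3038 × 2280) = 0.5133 g bCOD·(g VSS·d)⁻¹.

F/M ≈ 0.513 d⁻¹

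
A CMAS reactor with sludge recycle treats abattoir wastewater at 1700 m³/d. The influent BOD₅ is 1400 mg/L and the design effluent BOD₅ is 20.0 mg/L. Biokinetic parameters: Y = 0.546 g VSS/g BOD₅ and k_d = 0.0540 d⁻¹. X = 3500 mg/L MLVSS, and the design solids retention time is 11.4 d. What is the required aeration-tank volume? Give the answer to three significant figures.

V ≈ 2580 m³

Rearranging the biomass balance for a CMAS with decay, V = Y·Q·ΔS·θ_c / [X·(1+k_d θ_c)] = 0.546 × 1700 × (1400 − 20.0) × 11.4 / [3500 × (1 + 0.0540 × 11.4)] = 1.46×10^7 / 5655 = 2582 m³.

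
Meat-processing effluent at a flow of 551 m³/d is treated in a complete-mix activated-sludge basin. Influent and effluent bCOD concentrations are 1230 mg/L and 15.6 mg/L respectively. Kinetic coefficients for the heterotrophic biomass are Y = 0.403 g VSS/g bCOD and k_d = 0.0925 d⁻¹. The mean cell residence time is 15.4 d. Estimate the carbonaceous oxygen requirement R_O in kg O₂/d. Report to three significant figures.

R_O ≈ 511 kg O₂/d

Correct the yield for decay: Y_obs = Y/(1 + k_d θ_c) = 0.403 / (1 + 0.0925 × 15.4) = 0.403 / 2.425 = 0.1662.
Mass of bCOD removed per day: Q(S₀ − S) = 551 × 1214 g/m³ = 669.1 kg/d.
Net sludge production P_X = 0.1662 × 669.1 = 111.2 kg VSS/d.
R_O = Q·ΔS − 1.42 P_X = 669.1 − 157.9 = 511.2 kg O₂/d.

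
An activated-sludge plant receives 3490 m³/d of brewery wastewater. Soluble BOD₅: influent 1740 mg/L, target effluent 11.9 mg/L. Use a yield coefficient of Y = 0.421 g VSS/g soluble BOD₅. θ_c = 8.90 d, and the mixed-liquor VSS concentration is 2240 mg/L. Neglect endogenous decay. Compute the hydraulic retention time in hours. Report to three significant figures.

τ ≈ 69.4 h

Biomass mass balance (decay neglected): V·X = Y·Q·(S₀ − S)·θ_c, so V = 0.421 × 3490 × (1740 − 11.9) × 8.90 / 2240 = 10088 m³.
HRT = V/Q = 10088 m³ / 3490 m³·d⁻¹ = 2.891 d × 24 = 69.38 h.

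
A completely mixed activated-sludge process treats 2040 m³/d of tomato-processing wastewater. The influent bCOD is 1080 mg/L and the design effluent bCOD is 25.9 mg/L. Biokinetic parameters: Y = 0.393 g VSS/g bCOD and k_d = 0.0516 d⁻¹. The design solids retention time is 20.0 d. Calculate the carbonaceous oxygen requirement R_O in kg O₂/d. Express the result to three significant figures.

Y_obs = Y / (1 + k_d θ_c) = 0.393 / (1 + 0.0516 × 20.0) = 0.393 / 2.032 = 0.1934.
Substrate removed = Q·(S₀ − S) = 2040 m³/d × (1080 − 25.9) g/m³ = 2.15×10^6 g/d = 2150 kg/d.
Biomass synthesised: P_X = Y_obs × 2150 = 415.9 kg VSS/d.
R_O = Q·(S₀ − S) − 1.42·P_X = 2150 − 1.42 × 415.9 = 1560 kg O₂/d.

R_O ≈ 1560 kg O₂/d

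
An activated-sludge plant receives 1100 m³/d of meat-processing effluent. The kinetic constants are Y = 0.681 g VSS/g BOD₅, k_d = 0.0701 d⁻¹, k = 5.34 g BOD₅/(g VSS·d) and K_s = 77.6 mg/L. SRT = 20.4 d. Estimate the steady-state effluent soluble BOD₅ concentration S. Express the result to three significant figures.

S ≈ 2.63 mg/L

From the Monod/SRT balance for a CMAS, S = K_s·(1+k_d θ_c)/[θ_c·(Y k − k_d) − 1] = 77.6 × (1 + 0.0701 × 20.4) / [20.4 × (0.681 × 5.34 − 0.0701) − 1] = 188.6 / 71.76 = 2.628 mg/L.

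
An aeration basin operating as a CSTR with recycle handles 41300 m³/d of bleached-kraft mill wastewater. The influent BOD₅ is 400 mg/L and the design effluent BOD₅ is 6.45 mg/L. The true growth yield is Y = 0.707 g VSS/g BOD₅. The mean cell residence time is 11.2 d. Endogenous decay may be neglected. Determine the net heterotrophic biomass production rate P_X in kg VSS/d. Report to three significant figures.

No decay correction is needed, so Y_obs = Y = 0.707.
Substrate removed = Q·(S₀ − S) = 41300 m³/d × (400 − 6.45) g/m³ = 1.63×10^7 g/d = 16254 kg/d.
P_X = Y_obs · Q(S₀ − S) = 0.7070 × 16254 = 11491 kg VSS/d.

P_X ≈ 11500 kg VSS/d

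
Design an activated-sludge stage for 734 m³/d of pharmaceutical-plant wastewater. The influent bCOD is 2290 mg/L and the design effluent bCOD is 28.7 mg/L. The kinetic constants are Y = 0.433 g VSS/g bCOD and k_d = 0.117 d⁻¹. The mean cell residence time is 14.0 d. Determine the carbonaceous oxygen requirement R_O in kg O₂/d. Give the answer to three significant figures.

Observed yield with endogenous decay: Y_obs = Y / (1 + k_d·θ_c) = 0.433 / (1 + 0.117 × 14.0) = 0.433 / 2.638 = 0.1641 g VSS/g bCOD.
ΔS = 2290 − 28.7 = 2261 mg/L, so the substrate removal rate is 734 × 2261/1000 = 1660 kg bCOD/d.
P_X = Y_obs·Q·(S₀ − S) = 0.1641 × 1660 = 272.4 kg VSS/d.
R_O = Q·ΔS − 1.42 P_X = 1660 − 386.9 = 1273 kg O₂/d.

R_O ≈ 1270 kg O₂/d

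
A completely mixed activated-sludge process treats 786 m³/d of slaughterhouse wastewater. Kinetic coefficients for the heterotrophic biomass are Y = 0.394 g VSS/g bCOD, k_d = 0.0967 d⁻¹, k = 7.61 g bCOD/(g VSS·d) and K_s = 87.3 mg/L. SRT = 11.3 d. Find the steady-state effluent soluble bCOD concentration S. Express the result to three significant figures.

S ≈ 5.75 mg/L

From the Monod/SRT balance for a CMAS, S = K_s·(1+k_d θ_c)/[θ_c·(Y k − k_d) − 1] = 87.3 × (1 + 0.0967 × 11.3) / [11.3 × (0.394 × 7.61 − 0.0967) − 1] = 182.7 / 31.79 = 5.747 mg/L.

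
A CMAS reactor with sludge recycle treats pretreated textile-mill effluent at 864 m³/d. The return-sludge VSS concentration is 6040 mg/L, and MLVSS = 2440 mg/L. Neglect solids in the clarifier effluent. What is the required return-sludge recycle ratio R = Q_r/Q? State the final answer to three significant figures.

Mass balance around the secondary clarifier (neglecting effluent solids): R = X / (X_r − X) = 2440 / (6040 − 2440) = 0.6778.

R ≈ 0.678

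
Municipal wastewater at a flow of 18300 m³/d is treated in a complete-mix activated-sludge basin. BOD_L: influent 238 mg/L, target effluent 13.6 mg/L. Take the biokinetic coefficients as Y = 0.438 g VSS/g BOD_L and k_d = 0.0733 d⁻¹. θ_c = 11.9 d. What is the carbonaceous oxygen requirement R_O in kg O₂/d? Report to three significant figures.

Correct the yield for decay: Y_obs = Y/(1 + k_d θ_c) = 0.438 / (1 + 0.0733 × 11.9) = 0.438 / 1.872 = 0.2339.
Q·(S₀ − S) = 18300 × (238 − 13.6) × 10⁻³ = 4107 kg/d removed.
Net sludge production P_X = 0.2339 × 4107 = 960.7 kg VSS/d.
R_O = Q·(S₀ − S) − 1.42·P_X = 4107 − 1.42 × 960.7 = 2742 kg O₂/d.

R_O ≈ 2740 kg O₂/d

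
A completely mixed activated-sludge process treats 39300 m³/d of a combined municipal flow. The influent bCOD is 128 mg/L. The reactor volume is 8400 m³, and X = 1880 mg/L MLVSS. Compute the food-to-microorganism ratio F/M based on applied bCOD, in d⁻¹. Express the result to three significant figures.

Food-to-microorganism ratio F/M = Q S₀ / (V X) = 39300 × 128 / (8400 × 1880) = 0.3185 d⁻¹.

F/M ≈ 0.319 d⁻¹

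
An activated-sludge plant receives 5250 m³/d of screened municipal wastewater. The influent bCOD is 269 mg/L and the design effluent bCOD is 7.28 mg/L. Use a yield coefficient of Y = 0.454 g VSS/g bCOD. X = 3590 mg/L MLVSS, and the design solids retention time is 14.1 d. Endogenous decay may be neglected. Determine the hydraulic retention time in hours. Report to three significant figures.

τ ≈ 11.2 h

With k_d = 0 the design equation reduces to V = Y Q (S₀−S) θ_c / X = 0.454 × 5250 × (269 − 7.28) × 14.1 / 3590 = 2450 m³.
τ = V/Q = 2450/5250 = 0.4667 d, or 11.20 h.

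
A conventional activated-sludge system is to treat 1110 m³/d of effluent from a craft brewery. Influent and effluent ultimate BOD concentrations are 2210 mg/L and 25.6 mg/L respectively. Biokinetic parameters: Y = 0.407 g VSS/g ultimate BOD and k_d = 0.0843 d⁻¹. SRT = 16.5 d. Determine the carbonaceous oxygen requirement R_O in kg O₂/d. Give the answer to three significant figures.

R_O ≈ 1840 kg O₂/d

Observed yield with endogenous decay: Y_obs = Y / (1 + k_d·θ_c) = 0.407 / (1 + 0.0843 × 16.5) = 0.407 / 2.391 = 0.1702 g VSS/g ultimate BOD.
Q·(S₀ − S) = 1110 × (2210 − 25.6) × 10⁻³ = 2425 kg/d removed.
P_X = Y_obs·Q·(S₀ − S) = 0.1702 × 2425 = 412.7 kg VSS/d.
Carbonaceous O₂ demand = substrate oxidised − cell-mass equivalent = 2425 − 1.42 × 412.7 = 1839 kg O₂/d.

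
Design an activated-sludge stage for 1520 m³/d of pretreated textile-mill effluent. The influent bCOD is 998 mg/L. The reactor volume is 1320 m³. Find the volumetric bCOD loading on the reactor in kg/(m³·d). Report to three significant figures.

L_v ≈ 1.15 kg bCOD/(m³·d)

Applied bCOD load per unit volume = Q·S₀/V = (1520 × 998/1000)/1320 = 1.149 kg bCOD·m⁻³·d⁻¹.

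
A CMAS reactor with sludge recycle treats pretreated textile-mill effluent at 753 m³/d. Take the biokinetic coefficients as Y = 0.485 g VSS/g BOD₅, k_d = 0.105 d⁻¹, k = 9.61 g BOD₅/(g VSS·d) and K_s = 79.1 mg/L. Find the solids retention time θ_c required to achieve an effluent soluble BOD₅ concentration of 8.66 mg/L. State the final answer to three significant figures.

θ_c ≈ 2.82 d

Specific growth rate at S = 8.66 mg/L: μ = YkS/(K_s+S) = 0.485·9.61·8.66/(79.1+8.66) = 0.4599 d⁻¹.
θ_c = 1/(μ − k_d) = 1/(0.4599 − 0.105) = 1/0.3549 = 2.818 d.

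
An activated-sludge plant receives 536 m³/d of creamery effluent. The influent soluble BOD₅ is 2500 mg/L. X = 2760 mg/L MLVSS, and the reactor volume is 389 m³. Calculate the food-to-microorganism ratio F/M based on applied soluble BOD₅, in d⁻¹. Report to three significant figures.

F/M ≈ 1.25 d⁻¹

F/M = Q·S₀ / (V·X) = 536 × 2500 / (389.0 × 2760) = 1.248 g soluble BOD₅·(g VSS·d)⁻¹.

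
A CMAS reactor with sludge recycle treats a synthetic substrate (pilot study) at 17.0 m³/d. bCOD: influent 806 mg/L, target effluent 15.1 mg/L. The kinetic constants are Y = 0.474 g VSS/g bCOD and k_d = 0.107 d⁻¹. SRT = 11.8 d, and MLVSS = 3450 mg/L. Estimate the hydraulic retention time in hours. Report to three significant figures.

τ ≈ 13.6 h

Steady-state biomass mass balance: V·X·(1 + k_d·θ_c) = Y·Q·(S₀ − S)·θ_c, so V = 0.474 × 17.0 × (806 − 15.1) × 11.8 / [3450 × (1 + 0.107 × 11.8)] = 7.52×10^4 / 7806 = 9.634 m³.
HRT = V/Q = 9.634 m³ / 17.0 m³·d⁻¹ = 0.5667 d × 24 = 13.60 h.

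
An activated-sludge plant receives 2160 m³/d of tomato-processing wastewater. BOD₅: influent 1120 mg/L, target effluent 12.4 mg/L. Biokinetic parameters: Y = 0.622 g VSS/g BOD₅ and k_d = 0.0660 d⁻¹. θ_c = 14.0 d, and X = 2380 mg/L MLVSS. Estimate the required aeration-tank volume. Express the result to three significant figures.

Rearranging the biomass balance for a CMAS with decay, V = Y·Q·ΔS·θ_c / [X·(1+k_d θ_c)] = 0.622 × 2160 × (1120 − 12.4) × 14.0 / [2380 × (1 + 0.0660 × 14.0)] = 2.08×10^7 / 4579 = 4550 m³.

V ≈ 4550 m³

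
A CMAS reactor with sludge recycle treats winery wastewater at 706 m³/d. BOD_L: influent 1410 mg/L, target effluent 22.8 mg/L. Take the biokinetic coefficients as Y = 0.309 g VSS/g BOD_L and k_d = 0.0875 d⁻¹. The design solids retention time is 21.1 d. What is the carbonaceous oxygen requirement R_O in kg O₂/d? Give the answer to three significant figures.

The observed yield is Y_obs = Y/(1 + k_d·θ_c) = 0.309 / (1 + 0.0875 × 21.1) = 0.309 / 2.846 = 0.1086 g VSS per g BOD_L removed.
Q·(S₀ − S) = 706 × (1410 − 22.8) × 10⁻³ = 979.4 kg/d removed.
Net sludge production P_X = 0.1086 × 979.4 = 106.3 kg VSS/d.
Carbonaceous O₂ demand = substrate oxidised − cell-mass equivalent = 979.4 − 1.42 × 106.3 = 828.4 kg O₂/d.

R_O ≈ 828 kg O₂/d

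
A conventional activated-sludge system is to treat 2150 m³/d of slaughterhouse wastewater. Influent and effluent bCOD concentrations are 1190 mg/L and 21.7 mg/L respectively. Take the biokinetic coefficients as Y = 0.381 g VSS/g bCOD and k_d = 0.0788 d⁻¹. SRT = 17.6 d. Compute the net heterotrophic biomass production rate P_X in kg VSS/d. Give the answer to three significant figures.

P_X ≈ 401 kg VSS/d

Correct the yield for decay: Y_obs = Y/(1 + k_d θ_c) = 0.381 / (1 + 0.0788 × 17.6) = 0.381 / 2.387 = 0.1596.
Mass of bCOD removed per day: Q(S₀ − S) = 2150 × 1168 g/m³ = 2512 kg/d.
Biomass produced: P_X = Y_obs·Q·ΔS = 0.1596 × 2512 ≈ 400.9 kg VSS/d.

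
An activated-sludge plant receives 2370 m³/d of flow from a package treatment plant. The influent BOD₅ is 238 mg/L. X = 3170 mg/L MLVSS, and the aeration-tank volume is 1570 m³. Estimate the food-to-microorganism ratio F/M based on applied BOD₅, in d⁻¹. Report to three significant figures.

F/M ≈ 0.113 d⁻¹

F/M = Q·S₀ / (V·X) = 2370 × 238 / (1570 × 3170) = 0.1133 g BOD₅·(g VSS·d)⁻¹.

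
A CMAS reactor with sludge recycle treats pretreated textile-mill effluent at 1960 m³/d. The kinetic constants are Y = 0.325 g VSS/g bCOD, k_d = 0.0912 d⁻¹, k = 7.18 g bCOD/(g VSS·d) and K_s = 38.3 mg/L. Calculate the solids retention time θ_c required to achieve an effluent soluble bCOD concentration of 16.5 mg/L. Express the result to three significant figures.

θ_c ≈ 1.64 d

Specific growth rate at S = 16.5 mg/L: μ = YkS/(K_s+S) = 0.325·7.18·16.5/(38.3+16.5) = 0.7026 d⁻¹.
1/θ_c = 0.7026 − 0.0912 = 0.6114 d⁻¹, so θ_c = 1.636 d.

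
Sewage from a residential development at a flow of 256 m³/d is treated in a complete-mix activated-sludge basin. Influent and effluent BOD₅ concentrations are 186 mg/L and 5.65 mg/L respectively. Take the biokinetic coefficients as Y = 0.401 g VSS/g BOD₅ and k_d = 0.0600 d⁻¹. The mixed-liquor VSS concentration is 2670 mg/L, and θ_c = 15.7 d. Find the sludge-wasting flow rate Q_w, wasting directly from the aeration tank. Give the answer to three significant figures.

Q_w ≈ 3.57 m³/d

Rearranging the biomass balance for a CMAS with decay, V = Y·Q·ΔS·θ_c / [X·(1+k_d θ_c)] = 0.401 × 256 × (186 − 5.65) × 15.7 / [2670 × (1 + 0.0600 × 15.7)] = 2.91×10^5 / 5185 = 56.06 m³.
For wasting at MLVSS concentration, Q_w = V/θ_c = 56.06/15.7 = 3.571 m³/d.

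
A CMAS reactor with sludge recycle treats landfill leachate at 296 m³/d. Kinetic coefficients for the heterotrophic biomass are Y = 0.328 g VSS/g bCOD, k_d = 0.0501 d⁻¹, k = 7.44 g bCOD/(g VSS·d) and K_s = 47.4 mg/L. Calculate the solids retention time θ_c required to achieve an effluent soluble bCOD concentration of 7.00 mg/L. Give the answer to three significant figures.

Specific growth rate at S = 7.00 mg/L: μ = YkS/(K_s+S) = 0.328·7.44·7.00/(47.4+7.00) = 0.3140 d⁻¹.
θ_c = 1/(μ − k_d) = 1/(0.3140 − 0.0501) = 1/0.2639 = 3.789 d.

θ_c ≈ 3.79 d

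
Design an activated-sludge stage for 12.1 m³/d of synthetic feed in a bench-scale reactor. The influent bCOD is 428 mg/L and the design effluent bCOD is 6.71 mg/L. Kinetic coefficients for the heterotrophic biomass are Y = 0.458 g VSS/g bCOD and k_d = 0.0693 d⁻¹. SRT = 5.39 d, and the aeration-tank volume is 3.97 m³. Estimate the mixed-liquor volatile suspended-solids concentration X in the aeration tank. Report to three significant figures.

X ≈ 2310 mg/L

X = Y·Q·ΔS·θ_c / [V·(1 + k_d θ_c)] = 0.458 × 12.1 × (428 − 6.71) × 5.39 / [3.97 × (1 + 0.0693 × 5.39)] = 2308 mg/L.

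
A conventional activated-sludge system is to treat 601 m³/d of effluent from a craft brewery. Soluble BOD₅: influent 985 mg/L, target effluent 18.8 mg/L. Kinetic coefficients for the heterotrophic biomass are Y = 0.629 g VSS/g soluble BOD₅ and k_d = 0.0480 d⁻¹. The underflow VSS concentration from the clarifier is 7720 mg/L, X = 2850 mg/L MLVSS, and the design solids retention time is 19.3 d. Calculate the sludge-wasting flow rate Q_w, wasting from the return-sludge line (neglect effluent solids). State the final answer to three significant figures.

Q_w ≈ 24.6 m³/d

Steady-state biomass mass balance: V·X·(1 + k_d·θ_c) = Y·Q·(S₀ − S)·θ_c, so V = 0.629 × 601 × (985 − 18.8) × 19.3 / [2850 × (1 + 0.0480 × 19.3)] = 7.05×10^6 / 5490 = 1284 m³.
Wasting from the return line (neglecting effluent solids): Q_w = V·X / (θ_c·X_r) = 1284 × 2850 / (19.3 × 7720) = 24.56 m³/d.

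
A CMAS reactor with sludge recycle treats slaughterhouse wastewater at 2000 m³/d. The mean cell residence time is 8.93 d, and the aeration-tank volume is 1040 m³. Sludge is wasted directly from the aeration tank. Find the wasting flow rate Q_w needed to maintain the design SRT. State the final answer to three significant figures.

Q_w ≈ 116 m³/d

With mixed-liquor wasting, θ_c = V/Q_w, so Q_w = V/θ_c = 1040/8.93 = 116.5 m³/d.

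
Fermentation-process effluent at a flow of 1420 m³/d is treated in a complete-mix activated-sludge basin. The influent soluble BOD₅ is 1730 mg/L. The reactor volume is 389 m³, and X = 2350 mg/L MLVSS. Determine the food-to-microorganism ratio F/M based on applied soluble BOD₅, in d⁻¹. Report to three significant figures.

F/M ≈ 2.69 d⁻¹

F/M = Q·S₀ / (V·X) = 1420 × 1730 / (389.0 × 2350) = 2.687 g soluble BOD₅·(g VSS·d)⁻¹.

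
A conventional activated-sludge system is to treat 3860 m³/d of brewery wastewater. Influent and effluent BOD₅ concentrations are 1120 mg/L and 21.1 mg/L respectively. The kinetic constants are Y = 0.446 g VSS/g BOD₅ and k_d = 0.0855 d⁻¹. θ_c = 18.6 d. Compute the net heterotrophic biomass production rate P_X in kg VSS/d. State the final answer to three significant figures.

P_X ≈ 730 kg VSS/d

The observed yield is Y_obs = Y/(1 + k_d·θ_c) = 0.446 / (1 + 0.0855 × 18.6) = 0.446 / 2.590 = 0.1722 g VSS per g BOD₅ removed.
ΔS = 1120 − 21.1 = 1099 mg/L, so the substrate removal rate is 3860 × 1099/1000 = 4242 kg BOD₅/d.
Net biomass production P_X = Y_obs × Q·(S₀ − S) = 0.1722 × 4242 = 730.3 kg VSS/d.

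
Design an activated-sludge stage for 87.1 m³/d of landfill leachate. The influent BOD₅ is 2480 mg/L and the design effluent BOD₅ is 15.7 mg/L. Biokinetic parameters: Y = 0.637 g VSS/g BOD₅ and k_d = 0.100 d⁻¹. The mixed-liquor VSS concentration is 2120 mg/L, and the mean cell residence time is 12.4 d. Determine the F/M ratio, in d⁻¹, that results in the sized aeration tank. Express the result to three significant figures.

From the SRT design equation V = Y Q (S₀−S) θ_c / [X (1 + k_d θ_c)] = 0.637 × 87.1 × (2480 − 15.7) × 12.4 / [2120 × (1 + 0.100 × 12.4)] = 1.7×10^6 / 4749 = 357.0 m³.
F/M = applied load / biomass = Q·S₀/(V·X) = 87.1 × 2480 / (357.0 × 2120) = 0.2854 d⁻¹.

F/M ≈ 0.285 d⁻¹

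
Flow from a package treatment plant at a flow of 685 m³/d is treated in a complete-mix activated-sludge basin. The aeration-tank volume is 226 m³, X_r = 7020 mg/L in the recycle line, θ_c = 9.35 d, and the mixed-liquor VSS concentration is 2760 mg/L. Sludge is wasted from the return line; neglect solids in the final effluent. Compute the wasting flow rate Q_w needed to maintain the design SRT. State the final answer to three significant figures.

Wasting from the return line (neglecting effluent solids): Q_w = V·X / (θ_c·X_r) = 226.0 × 2760 / (9.35 × 7020) = 9.503 m³/d.

Q_w ≈ 9.50 m³/d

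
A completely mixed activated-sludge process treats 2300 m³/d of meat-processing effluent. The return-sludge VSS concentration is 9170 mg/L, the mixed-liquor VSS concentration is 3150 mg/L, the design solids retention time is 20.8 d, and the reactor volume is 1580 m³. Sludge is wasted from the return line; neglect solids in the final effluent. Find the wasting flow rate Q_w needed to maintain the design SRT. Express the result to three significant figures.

Wasting from the return line (neglecting effluent solids): Q_w = V·X / (θ_c·X_r) = 1580 × 3150 / (20.8 × 9170) = 26.09 m³/d.

Q_w ≈ 26.1 m³/d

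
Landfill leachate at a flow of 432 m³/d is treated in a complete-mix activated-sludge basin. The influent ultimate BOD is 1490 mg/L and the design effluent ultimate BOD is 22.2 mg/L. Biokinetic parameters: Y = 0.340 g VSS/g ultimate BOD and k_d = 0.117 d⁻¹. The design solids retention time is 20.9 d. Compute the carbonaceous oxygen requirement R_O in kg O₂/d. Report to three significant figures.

R_O ≈ 545 kg O₂/d

The observed yield is Y_obs = Y/(1 + k_d·θ_c) = 0.340 / (1 + 0.117 × 20.9) = 0.340 / 3.445 = 0.09869 g VSS per g ultimate BOD removed.
Substrate removed = Q·(S₀ − S) = 432 m³/d × (1490 − 22.2) g/m³ = 6.34×10^5 g/d = 634.1 kg/d.
Net sludge production P_X = 0.09869 × 634.1 = 62.58 kg VSS/d.
R_O = Q·ΔS − 1.42 P_X = 634.1 − 88.86 = 545.2 kg O₂/d.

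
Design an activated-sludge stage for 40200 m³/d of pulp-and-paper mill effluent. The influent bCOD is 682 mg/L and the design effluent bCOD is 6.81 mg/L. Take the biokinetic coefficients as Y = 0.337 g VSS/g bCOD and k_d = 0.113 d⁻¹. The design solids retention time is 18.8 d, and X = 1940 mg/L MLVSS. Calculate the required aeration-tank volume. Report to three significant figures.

V ≈ 28400 m³

Steady-state biomass mass balance: V·X·(1 + k_d·θ_c) = Y·Q·(S₀ − S)·θ_c, so V = 0.337 × 40200 × (682 − 6.81) × 18.8 / [1940 × (1 + 0.113 × 18.8)] = 1.72×10^8 / 6061 = 28371 m³.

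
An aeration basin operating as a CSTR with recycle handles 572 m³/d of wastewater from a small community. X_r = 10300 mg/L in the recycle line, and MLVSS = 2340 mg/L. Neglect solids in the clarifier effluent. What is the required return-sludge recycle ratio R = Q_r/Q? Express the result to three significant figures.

R ≈ 0.294

Mass balance around the secondary clarifier (neglecting effluent solids): R = X / (X_r − X) = 2340 / (10300 − 2340) = 0.2940.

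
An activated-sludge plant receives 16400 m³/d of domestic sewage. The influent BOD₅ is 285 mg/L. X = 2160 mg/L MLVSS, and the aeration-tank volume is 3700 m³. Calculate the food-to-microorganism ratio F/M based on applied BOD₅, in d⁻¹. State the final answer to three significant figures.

F/M ≈ 0.585 d⁻¹

Food-to-microorganism ratio F/M = Q S₀ / (V X) = 16400 × 285 / (3700 × 2160) = 0.5848 d⁻¹.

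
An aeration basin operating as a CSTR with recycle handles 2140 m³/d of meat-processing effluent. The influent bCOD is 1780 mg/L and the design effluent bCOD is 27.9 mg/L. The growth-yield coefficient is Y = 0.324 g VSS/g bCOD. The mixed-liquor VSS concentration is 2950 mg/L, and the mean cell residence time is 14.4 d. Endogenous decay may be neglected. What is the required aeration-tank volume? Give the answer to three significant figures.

V ≈ 5930 m³

With k_d = 0 the design equation reduces to V = Y Q (S₀−S) θ_c / X = 0.324 × 2140 × (1780 − 27.9) × 14.4 / 2950 = 5930 m³.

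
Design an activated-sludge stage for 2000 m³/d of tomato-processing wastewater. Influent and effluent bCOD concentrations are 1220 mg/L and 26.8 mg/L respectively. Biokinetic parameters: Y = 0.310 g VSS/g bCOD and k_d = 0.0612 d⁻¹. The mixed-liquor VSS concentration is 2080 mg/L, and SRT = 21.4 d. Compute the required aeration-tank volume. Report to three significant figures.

V ≈ 3300 m³

Rearranging the biomass balance for a CMAS with decay, V = Y·Q·ΔS·θ_c / [X·(1+k_d θ_c)] = 0.310 × 2000 × (1220 − 26.8) × 21.4 / [2080 × (1 + 0.0612 × 21.4)] = 1.58×10^7 / 4804 = 3295 m³.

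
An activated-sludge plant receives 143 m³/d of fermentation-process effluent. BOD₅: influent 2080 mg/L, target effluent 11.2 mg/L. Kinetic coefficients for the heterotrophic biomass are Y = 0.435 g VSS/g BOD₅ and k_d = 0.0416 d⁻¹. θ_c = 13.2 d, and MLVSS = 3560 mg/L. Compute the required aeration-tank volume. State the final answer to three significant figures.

Steady-state biomass mass balance: V·X·(1 + k_d·θ_c) = Y·Q·(S₀ − S)·θ_c, so V = 0.435 × 143 × (2080 − 11.2) × 13.2 / [3560 × (1 + 0.0416 × 13.2)] = 1.7×10^6 / 5515 = 308.0 m³.

V ≈ 308 m³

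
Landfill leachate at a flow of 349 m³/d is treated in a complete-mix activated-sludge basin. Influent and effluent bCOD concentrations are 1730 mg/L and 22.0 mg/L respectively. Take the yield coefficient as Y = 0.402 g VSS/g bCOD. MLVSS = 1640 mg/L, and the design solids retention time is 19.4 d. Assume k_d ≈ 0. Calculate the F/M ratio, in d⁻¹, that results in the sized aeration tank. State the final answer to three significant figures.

With k_d = 0 the design equation reduces to V = Y Q (S₀−S) θ_c / X = 0.402 × 349 × (1730 − 22.0) × 19.4 / 1640 = 2835 m³.
F/M = Q·S₀ / (V·X) = 349 × 1730 / (2835 × 1640) = 0.1299 g bCOD·(g VSS·d)⁻¹.

F/M ≈ 0.130 d⁻¹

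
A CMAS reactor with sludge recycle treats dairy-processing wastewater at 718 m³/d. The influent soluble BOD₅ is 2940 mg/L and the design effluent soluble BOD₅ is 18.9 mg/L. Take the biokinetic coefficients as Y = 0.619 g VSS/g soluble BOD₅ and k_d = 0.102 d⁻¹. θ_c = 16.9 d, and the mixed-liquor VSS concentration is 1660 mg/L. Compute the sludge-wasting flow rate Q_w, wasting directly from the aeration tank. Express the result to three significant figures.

Rearranging the biomass balance for a CMAS with decay, V = Y·Q·ΔS·θ_c / [X·(1+k_d θ_c)] = 0.619 × 718 × (2940 − 18.9) × 16.9 / [1660 × (1 + 0.102 × 16.9)] = 2.19×10^7 / 4522 = 4852 m³.
With mixed-liquor wasting, θ_c = V/Q_w, so Q_w = V/θ_c = 4852/16.9 = 287.1 m³/d.

Q_w ≈ 287 m³/d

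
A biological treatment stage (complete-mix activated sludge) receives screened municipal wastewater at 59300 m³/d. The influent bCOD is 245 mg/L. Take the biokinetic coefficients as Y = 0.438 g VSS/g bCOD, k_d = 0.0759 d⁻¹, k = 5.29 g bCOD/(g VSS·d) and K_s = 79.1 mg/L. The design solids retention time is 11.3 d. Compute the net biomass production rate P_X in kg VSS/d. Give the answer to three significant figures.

For a completely mixed reactor with recycle the Lawrence–McCarty relation gives S = K_s·(1 + k_d·θ_c) / [θ_c·(Y·k − k_d) − 1] = 79.1 × (1 + 0.0759 × 11.3) / [11.3 × (0.438 × 5.29 − 0.0759) − 1] = 146.9 / 24.32 = 6.041 mg/L.
Y_obs = Y / (1 + k_d θ_c) = 0.438 / (1 + 0.0759 × 11.3) = 0.438 / 1.858 = 0.2358.
ΔS = 245 − 6.04 = 239.0 mg/L, so the substrate removal rate is 59300 × 239.0/1000 = 14170 kg bCOD/d.
P_X = Y_obs · Q(S₀ − S) = 0.2358 × 14170 = 3341 kg VSS/d.

P_X ≈ 3340 kg VSS/d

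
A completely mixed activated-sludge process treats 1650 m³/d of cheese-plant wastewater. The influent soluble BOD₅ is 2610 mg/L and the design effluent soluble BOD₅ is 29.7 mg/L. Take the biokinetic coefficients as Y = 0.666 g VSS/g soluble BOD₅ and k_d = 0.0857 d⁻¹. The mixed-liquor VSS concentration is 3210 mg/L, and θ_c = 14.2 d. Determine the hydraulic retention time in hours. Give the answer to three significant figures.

Steady-state biomass mass balance: V·X·(1 + k_d·θ_c) = Y·Q·(S₀ − S)·θ_c, so V = 0.666 × 1650 × (2610 − 29.7) × 14.2 / [3210 × (1 + 0.0857 × 14.2)] = 4.03×10^7 / 7116 = 5658 m³.
Hydraulic retention time τ = V/Q = 5658 / 1650 = 3.429 d = 82.30 h.

τ ≈ 82.3 h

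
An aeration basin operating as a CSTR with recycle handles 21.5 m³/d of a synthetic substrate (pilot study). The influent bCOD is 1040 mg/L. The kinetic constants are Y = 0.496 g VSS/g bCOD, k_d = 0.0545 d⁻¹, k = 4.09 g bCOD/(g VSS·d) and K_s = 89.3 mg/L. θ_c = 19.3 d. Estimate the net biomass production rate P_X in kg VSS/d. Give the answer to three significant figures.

P_X ≈ 5.38 kg VSS/d

From the Monod/SRT balance for a CMAS, S = K_s·(1+k_d θ_c)/[θ_c·(Y k − k_d) − 1] = 89.3 × (1 + 0.0545 × 19.3) / [19.3 × (0.496 × 4.09 − 0.0545) − 1] = 183.2 / 37.10 = 4.939 mg/L.
Correct the yield for decay: Y_obs = Y/(1 + k_d θ_c) = 0.496 / (1 + 0.0545 × 19.3) = 0.496 / 2.052 = 0.2417.
Q·(S₀ − S) = 21.5 × (1040 − 4.94) × 10⁻³ = 22.25 kg/d removed.
P_X = Y_obs · Q(S₀ − S) = 0.2417 × 22.25 = 5.379 kg VSS/d.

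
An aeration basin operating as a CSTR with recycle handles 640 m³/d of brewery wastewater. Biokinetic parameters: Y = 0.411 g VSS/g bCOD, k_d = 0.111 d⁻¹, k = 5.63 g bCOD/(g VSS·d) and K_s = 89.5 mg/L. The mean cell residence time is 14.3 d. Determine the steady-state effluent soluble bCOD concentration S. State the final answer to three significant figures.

S ≈ 7.59 mg/L

For a completely mixed reactor with recycle the Lawrence–McCarty relation gives S = K_s·(1 + k_d·θ_c) / [θ_c·(Y·k − k_d) − 1] = 89.5 × (1 + 0.111 × 14.3) / [14.3 × (0.411 × 5.63 − 0.111) − 1] = 231.6 / 30.50 = 7.592 mg/L.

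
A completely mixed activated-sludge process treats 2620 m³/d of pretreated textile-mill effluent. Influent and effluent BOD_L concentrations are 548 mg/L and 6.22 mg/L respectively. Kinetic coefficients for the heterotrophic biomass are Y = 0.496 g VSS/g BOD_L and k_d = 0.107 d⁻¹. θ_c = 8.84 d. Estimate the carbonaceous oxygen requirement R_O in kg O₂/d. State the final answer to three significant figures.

Observed yield with endogenous decay: Y_obs = Y / (1 + k_d·θ_c) = 0.496 / (1 + 0.107 × 8.84) = 0.496 / 1.946 = 0.2549 g VSS/g BOD_L.
Substrate removed = Q·(S₀ − S) = 2620 m³/d × (548 − 6.22) g/m³ = 1.42×10^6 g/d = 1419 kg/d.
Net sludge production P_X = 0.2549 × 1419 = 361.8 kg VSS/d.
R_O = Q·ΔS − 1.42 P_X = 1419 − 513.8 = 905.7 kg O₂/d.

R_O ≈ 906 kg O₂/d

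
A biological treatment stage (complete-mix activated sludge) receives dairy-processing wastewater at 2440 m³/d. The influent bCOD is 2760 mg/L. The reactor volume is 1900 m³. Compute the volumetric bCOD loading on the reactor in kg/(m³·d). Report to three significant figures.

L_v ≈ 3.54 kg bCOD/(m³·d)

L_v = Q S₀ / V = 2440 × 2760 × 10⁻³ / 1900 = 3.544 kg/(m³·d).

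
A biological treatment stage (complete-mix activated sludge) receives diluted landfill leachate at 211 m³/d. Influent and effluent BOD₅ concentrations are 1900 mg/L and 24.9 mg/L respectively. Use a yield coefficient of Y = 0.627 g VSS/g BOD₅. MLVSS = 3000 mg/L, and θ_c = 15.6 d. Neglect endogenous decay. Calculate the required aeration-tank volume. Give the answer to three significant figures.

Biomass mass balance (decay neglected): V·X = Y·Q·(S₀ − S)·θ_c, so V = 0.627 × 211 × (1900 − 24.9) × 15.6 / 3000 = 1290 m³.

V ≈ 1290 m³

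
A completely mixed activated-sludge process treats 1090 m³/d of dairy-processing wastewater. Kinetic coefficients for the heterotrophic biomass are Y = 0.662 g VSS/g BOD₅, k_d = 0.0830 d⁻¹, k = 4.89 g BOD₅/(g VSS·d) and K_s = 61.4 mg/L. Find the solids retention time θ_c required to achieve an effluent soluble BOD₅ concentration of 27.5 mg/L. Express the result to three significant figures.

Specific growth rate at S = 27.5 mg/L: μ = YkS/(K_s+S) = 0.662·4.89·27.5/(61.4+27.5) = 1.001 d⁻¹.
1/θ_c = 1.001 − 0.0830 = 0.9184 d⁻¹, so θ_c = 1.089 d.

θ_c ≈ 1.09 d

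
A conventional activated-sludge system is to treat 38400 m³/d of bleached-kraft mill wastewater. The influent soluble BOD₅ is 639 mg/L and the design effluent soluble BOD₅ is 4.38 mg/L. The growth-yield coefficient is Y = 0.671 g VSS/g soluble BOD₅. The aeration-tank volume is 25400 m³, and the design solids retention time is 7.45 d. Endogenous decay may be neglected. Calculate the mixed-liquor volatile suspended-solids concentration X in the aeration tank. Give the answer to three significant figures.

X = Y·Q·ΔS·θ_c / V = 0.671 × 38400 × (639 − 4.38) × 7.45 / 25400 = 4796 mg/L.

X ≈ 4800 mg/L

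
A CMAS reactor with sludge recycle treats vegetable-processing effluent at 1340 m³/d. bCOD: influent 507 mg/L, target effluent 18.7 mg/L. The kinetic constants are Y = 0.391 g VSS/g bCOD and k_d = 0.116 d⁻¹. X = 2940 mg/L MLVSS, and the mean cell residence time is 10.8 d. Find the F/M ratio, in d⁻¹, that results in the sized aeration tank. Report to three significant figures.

F/M ≈ 0.554 d⁻¹

Rearranging the biomass balance for a CMAS with decay, V = Y·Q·ΔS·θ_c / [X·(1+k_d θ_c)] = 0.391 × 1340 × (507 − 18.7) × 10.8 / [2940 × (1 + 0.116 × 10.8)] = 2.76×10^6 / 6623 = 417.2 m³.
F/M = applied load / biomass = Q·S₀/(V·X) = 1340 × 507 / (417.2 × 2940) = 0.5539 d⁻¹.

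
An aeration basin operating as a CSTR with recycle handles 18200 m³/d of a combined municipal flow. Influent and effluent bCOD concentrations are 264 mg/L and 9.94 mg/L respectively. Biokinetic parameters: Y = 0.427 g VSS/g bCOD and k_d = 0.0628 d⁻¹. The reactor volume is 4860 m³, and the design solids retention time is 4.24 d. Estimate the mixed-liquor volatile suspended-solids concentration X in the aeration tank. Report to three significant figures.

From V·X·(1 + k_d·θ_c) = Y·Q·(S₀ − S)·θ_c: X = 0.427 × 18200 × (264 − 9.94) × 4.24 / [4860 × (1 + 0.0628 × 4.24)] = 1360 mg/L.

X ≈ 1360 mg/L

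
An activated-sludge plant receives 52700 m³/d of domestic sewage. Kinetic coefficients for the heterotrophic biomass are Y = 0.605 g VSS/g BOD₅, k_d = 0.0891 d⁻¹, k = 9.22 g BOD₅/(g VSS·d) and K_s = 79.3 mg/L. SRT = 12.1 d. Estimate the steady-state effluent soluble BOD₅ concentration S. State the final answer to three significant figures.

S ≈ 2.52 mg/L

For a completely mixed reactor with recycle the Lawrence–McCarty relation gives S = K_s·(1 + k_d·θ_c) / [θ_c·(Y·k − k_d) − 1] = 79.3 × (1 + 0.0891 × 12.1) / [12.1 × (0.605 × 9.22 − 0.0891) − 1] = 164.8 / 65.42 = 2.519 mg/L.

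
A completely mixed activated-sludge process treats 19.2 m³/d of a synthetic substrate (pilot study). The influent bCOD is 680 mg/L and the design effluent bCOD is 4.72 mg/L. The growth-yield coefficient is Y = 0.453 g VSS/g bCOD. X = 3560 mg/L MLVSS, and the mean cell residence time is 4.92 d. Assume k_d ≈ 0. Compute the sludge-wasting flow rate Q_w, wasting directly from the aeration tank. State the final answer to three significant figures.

Biomass mass balance (decay neglected): V·X = Y·Q·(S₀ − S)·θ_c, so V = 0.453 × 19.2 × (680 − 4.72) × 4.92 / 3560 = 8.117 m³.
With mixed-liquor wasting, θ_c = V/Q_w, so Q_w = V/θ_c = 8.117/4.92 = 1.650 m³/d.

Q_w ≈ 1.65 m³/d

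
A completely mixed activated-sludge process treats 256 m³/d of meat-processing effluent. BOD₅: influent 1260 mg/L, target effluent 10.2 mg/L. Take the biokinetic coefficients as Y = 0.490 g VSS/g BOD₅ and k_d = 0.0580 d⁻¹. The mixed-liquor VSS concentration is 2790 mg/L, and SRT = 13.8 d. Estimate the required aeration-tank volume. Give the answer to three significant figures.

V ≈ 431 m³

From the SRT design equation V = Y Q (S₀−S) θ_c / [X (1 + k_d θ_c)] = 0.490 × 256 × (1260 − 10.2) × 13.8 / [2790 × (1 + 0.0580 × 13.8)] = 2.16×10^6 / 5023 = 430.7 m³.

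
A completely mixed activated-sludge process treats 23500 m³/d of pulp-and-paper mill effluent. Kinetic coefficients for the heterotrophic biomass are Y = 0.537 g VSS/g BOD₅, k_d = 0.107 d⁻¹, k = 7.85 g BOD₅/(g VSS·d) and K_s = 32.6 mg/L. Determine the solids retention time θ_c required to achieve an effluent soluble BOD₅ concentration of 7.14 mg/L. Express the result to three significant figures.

θ_c ≈ 1.54 d

At the target effluent, Y k S/(K_s+S) = 0.537×7.85×7.14/39.74 = 0.7574 d⁻¹.
Then 1/θ_c = μ − k_d = 0.7574 − 0.107 = 0.6504 d⁻¹, giving θ_c = 1.538 d.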